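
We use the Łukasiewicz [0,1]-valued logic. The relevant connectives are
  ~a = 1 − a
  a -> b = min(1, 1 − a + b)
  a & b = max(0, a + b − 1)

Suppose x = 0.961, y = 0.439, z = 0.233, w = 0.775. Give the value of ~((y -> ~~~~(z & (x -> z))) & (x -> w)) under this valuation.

0.625

x -> z = min(1, 1 − 0.961 + 0.233) = min(1, 0.272) = 0.272
z & (x -> z) = max(0, 0.233 + 0.272 − 1) = max(0, -0.495) = 0.000
~(z & (x -> z)) = 1 − 0.000 = 1.000
~~(z & (x -> z)) = 1 − 1.000 = 0.000
~~~(z & (x -> z)) = 1 − 0.000 = 1.000
~~~~(z & (x -> z)) = 1 − 1.000 = 0.000
y -> ~~~~(z & (x -> z)) = min(1, 1 − 0.439 + 0.000) = min(1, 0.561) = 0.561
x -> w = min(1, 1 − 0.961 + 0.775) = min(1, 0.814) = 0.814
(y -> ~~~~(z & (x -> z))) & (x -> w) = max(0, 0.561 + 0.814 − 1) = max(0, 0.375) = 0.375
~((y -> ~~~~(z & (x -> z))) & (x -> w)) = 1 − 0.375 = 0.625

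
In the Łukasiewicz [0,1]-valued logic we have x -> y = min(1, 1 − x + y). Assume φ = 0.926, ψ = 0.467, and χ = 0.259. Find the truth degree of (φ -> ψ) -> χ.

0.718

φ -> ψ = min(1, 1 − 0.926 + 0.467) = min(1, 0.541) = 0.541
(φ -> ψ) -> χ = min(1, 1 − 0.541 + 0.259) = min(1, 0.718) = 0.718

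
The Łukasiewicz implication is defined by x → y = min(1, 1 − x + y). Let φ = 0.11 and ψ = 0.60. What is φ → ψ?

φ → ψ = min(1, 1 − 0.11 + 0.60) = min(1, 1.49) = 1.00
For comparison, the Gödel implication (1 if x ≤ y else y) would give 1.00.

1.00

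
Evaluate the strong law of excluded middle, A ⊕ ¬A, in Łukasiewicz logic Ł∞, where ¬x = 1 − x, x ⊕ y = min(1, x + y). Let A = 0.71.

¬A = 1 − 0.71 = 0.29
A ⊕ ¬A = min(1, 0.71 + 0.29) = min(1, 1.00) = 1.00
(As expected: always 1 in Ł∞ since a ⊕ (1−a) = 1.)

1.00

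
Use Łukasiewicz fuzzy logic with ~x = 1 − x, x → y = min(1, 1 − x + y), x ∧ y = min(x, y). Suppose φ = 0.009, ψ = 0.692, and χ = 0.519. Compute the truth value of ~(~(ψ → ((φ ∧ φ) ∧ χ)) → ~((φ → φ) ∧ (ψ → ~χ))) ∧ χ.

φ ∧ φ = min(0.009, 0.009) = 0.009
(φ ∧ φ) ∧ χ = min(0.009, 0.519) = 0.009
ψ → ((φ ∧ φ) ∧ χ) = min(1, 1 − 0.692 + 0.009) = min(1, 0.317) = 0.317
~(ψ → ((φ ∧ φ) ∧ χ)) = 1 − 0.317 = 0.683
φ → φ = min(1, 1 − 0.009 + 0.009) = min(1, 1.000) = 1.000
~χ = 1 − 0.519 = 0.481
ψ → ~χ = min(1, 1 − 0.692 + 0.481) = min(1, 0.789) = 0.789
(φ → φ) ∧ (ψ → ~χ) = min(1.000, 0.789) = 0.789
~((φ → φ) ∧ (ψ → ~χ)) = 1 − 0.789 = 0.211
~(ψ → ((φ ∧ φ) ∧ χ)) → ~((φ → φ) ∧ (ψ → ~χ)) = min(1, 1 − 0.683 + 0.211) = min(1, 0.528) = 0.528
~(~(ψ → ((φ ∧ φ) ∧ χ)) → ~((φ → φ) ∧ (ψ → ~χ))) = 1 − 0.528 = 0.472
~(~(ψ → ((φ ∧ φ) ∧ χ)) → ~((φ → φ) ∧ (ψ → ~χ))) ∧ χ = min(0.472, 0.519) = 0.472

0.472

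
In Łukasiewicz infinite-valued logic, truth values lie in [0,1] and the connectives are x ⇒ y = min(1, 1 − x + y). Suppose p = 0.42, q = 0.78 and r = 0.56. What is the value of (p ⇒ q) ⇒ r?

0.56

p ⇒ q = min(1, 1 − 0.42 + 0.78) = min(1, 1.36) = 1.00
(p ⇒ q) ⇒ r = min(1, 1 − 1.00 + 0.56) = min(1, 0.56) = 0.56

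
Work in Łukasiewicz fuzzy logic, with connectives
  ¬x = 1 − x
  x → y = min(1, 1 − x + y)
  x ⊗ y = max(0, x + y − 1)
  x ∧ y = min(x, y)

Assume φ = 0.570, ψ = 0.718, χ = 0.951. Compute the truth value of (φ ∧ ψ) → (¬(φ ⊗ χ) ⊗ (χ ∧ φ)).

φ ∧ ψ = min(0.570, 0.718) = 0.570
φ ⊗ χ = max(0, 0.570 + 0.951 − 1) = max(0, 0.521) = 0.521
¬(φ ⊗ χ) = 1 − 0.521 = 0.479
χ ∧ φ = min(0.951, 0.570) = 0.570
¬(φ ⊗ χ) ⊗ (χ ∧ φ) = max(0, 0.479 + 0.570 − 1) = max(0, 0.049) = 0.049
(φ ∧ ψ) → (¬(φ ⊗ χ) ⊗ (χ ∧ φ)) = min(1, 1 − 0.570 + 0.049) = min(1, 0.479) = 0.479

0.479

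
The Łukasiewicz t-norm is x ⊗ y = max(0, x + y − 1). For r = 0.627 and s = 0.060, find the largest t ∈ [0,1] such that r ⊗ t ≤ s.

0.433

The residuum of the Łukasiewicz t-norm gives the supremum: min(1, 1 − 0.627 + 0.060).
1 − 0.627 + 0.060 = 0.433, so t = min(1, 0.433) = 0.433.
Check: 0.627 ⊗ 0.433 = max(0, 0.060) = 0.060 ≤ 0.060.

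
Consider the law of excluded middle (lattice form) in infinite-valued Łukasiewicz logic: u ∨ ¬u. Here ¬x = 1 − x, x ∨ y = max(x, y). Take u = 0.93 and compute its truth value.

¬u = 1 − 0.93 = 0.07
u ∨ ¬u = max(0.93, 0.07) = 0.93
(The value 0.93 < 1 shows this instance is not satisfied; not a Ł∞-tautology — its value is max(a, 1−a).)

0.93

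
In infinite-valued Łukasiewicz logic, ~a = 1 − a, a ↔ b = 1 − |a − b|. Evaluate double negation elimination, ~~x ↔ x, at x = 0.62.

1.00

~x = 1 − 0.62 = 0.38
~~x = 1 − 0.38 = 0.62
~~x ↔ x = 1 − |0.62 − 0.62| = 1 − 0.00 = 1.00
(As expected: always 1 in Ł∞ since negation is involutive.)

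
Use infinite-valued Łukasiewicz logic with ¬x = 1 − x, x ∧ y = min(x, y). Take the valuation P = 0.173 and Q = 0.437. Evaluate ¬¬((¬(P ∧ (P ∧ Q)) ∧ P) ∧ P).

0.173

P ∧ Q = min(0.173, 0.437) = 0.173
P ∧ (P ∧ Q) = min(0.173, 0.173) = 0.173
¬(P ∧ (P ∧ Q)) = 1 − 0.173 = 0.827
¬(P ∧ (P ∧ Q)) ∧ P = min(0.827, 0.173) = 0.173
(¬(P ∧ (P ∧ Q)) ∧ P) ∧ P = min(0.173, 0.173) = 0.173
¬((¬(P ∧ (P ∧ Q)) ∧ P) ∧ P) = 1 − 0.173 = 0.827
¬¬((¬(P ∧ (P ∧ Q)) ∧ P) ∧ P) = 1 − 0.827 = 0.173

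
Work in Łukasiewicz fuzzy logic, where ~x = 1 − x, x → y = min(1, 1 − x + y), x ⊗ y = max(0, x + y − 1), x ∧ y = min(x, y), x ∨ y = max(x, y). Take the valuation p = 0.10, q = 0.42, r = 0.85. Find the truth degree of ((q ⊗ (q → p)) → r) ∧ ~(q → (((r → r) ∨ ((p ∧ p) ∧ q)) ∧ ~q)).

q → p = min(1, 1 − 0.42 + 0.10) = min(1, 0.68) = 0.68
q ⊗ (q → p) = max(0, 0.42 + 0.68 − 1) = max(0, 0.10) = 0.10
(q ⊗ (q → p)) → r = min(1, 1 − 0.10 + 0.85) = min(1, 1.75) = 1.00
r → r = min(1, 1 − 0.85 + 0.85) = min(1, 1.00) = 1.00
p ∧ p = min(0.10, 0.10) = 0.10
(p ∧ p) ∧ q = min(0.10, 0.42) = 0.10
(r → r) ∨ ((p ∧ p) ∧ q) = max(1.00, 0.10) = 1.00
~q = 1 − 0.42 = 0.58
((r → r) ∨ ((p ∧ p) ∧ q)) ∧ ~q = min(1.00, 0.58) = 0.58
q → (((r → r) ∨ ((p ∧ p) ∧ q)) ∧ ~q) = min(1, 1 − 0.42 + 0.58) = min(1, 1.16) = 1.00
~(q → (((r → r) ∨ ((p ∧ p) ∧ q)) ∧ ~q)) = 1 − 1.00 = 0.00
((q ⊗ (q → p)) → r) ∧ ~(q → (((r → r) ∨ ((p ∧ p) ∧ q)) ∧ ~q)) = min(1.00, 0.00) = 0.00

0.00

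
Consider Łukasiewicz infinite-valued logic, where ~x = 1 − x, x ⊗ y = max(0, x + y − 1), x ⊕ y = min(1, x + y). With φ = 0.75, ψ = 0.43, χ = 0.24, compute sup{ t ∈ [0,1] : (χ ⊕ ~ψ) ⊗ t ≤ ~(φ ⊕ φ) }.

~ψ = 1 − 0.43 = 0.57
χ ⊕ ~ψ = min(1, 0.24 + 0.57) = min(1, 0.81) = 0.81
So the left factor is χ ⊕ ~ψ = 0.81.
φ ⊕ φ = min(1, 0.75 + 0.75) = min(1, 1.50) = 1.00
~(φ ⊕ φ) = 1 − 1.00 = 0.00
So the right-hand bound is ~(φ ⊕ φ) = 0.00.
The residuum of the Łukasiewicz t-norm gives the supremum: min(1, 1 − 0.81 + 0.00).
1 − 0.81 + 0.00 = 0.19, so t = min(1, 0.19) = 0.19.
Check: 0.81 ⊗ 0.19 = max(0, 0.00) = 0.00 ≤ 0.00.

0.19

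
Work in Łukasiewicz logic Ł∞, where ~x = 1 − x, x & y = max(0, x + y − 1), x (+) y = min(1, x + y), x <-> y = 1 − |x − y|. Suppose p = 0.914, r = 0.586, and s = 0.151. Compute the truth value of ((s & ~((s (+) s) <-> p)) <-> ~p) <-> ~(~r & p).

0.758

s (+) s = min(1, 0.151 + 0.151) = min(1, 0.302) = 0.302
(s (+) s) <-> p = 1 − |0.302 − 0.914| = 1 − 0.612 = 0.388
~((s (+) s) <-> p) = 1 − 0.388 = 0.612
s & ~((s (+) s) <-> p) = max(0, 0.151 + 0.612 − 1) = max(0, -0.237) = 0.000
~p = 1 − 0.914 = 0.086
(s & ~((s (+) s) <-> p)) <-> ~p = 1 − |0.000 − 0.086| = 1 − 0.086 = 0.914
~r = 1 − 0.586 = 0.414
~r & p = max(0, 0.414 + 0.914 − 1) = max(0, 0.328) = 0.328
~(~r & p) = 1 − 0.328 = 0.672
((s & ~((s (+) s) <-> p)) <-> ~p) <-> ~(~r & p) = 1 − |0.914 − 0.672| = 1 − 0.242 = 0.758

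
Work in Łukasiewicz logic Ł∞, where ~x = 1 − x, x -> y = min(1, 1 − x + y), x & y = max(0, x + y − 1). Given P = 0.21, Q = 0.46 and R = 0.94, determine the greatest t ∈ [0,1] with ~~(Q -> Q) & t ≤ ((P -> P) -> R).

0.94

Q -> Q = min(1, 1 − 0.46 + 0.46) = min(1, 1.00) = 1.00
~(Q -> Q) = 1 − 1.00 = 0.00
~~(Q -> Q) = 1 − 0.00 = 1.00
So the left factor is ~~(Q -> Q) = 1.00.
P -> P = min(1, 1 − 0.21 + 0.21) = min(1, 1.00) = 1.00
(P -> P) -> R = min(1, 1 − 1.00 + 0.94) = min(1, 0.94) = 0.94
So the right-hand bound is (P -> P) -> R = 0.94.
The residuum of the Łukasiewicz t-norm gives the supremum: min(1, 1 − 1.00 + 0.94).
1 − 1.00 + 0.94 = 0.94, so t = min(1, 0.94) = 0.94.
Check: 1.00 & 0.94 = max(0, 0.94) = 0.94 ≤ 0.94.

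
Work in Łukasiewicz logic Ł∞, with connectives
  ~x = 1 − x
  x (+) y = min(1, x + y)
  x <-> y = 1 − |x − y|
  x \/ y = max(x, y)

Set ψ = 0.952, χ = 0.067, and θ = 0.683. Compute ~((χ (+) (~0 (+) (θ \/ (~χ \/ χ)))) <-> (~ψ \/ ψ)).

0.048

~0 = 1 − 0.000 = 1.000
~χ = 1 − 0.067 = 0.933
~χ \/ χ = max(0.933, 0.067) = 0.933
θ \/ (~χ \/ χ) = max(0.683, 0.933) = 0.933
~0 (+) (θ \/ (~χ \/ χ)) = min(1, 1.000 + 0.933) = min(1, 1.933) = 1.000
χ (+) (~0 (+) (θ \/ (~χ \/ χ))) = min(1, 0.067 + 1.000) = min(1, 1.067) = 1.000
~ψ = 1 − 0.952 = 0.048
~ψ \/ ψ = max(0.048, 0.952) = 0.952
(χ (+) (~0 (+) (θ \/ (~χ \/ χ)))) <-> (~ψ \/ ψ) = 1 − |1.000 − 0.952| = 1 − 0.048 = 0.952
~((χ (+) (~0 (+) (θ \/ (~χ \/ χ)))) <-> (~ψ \/ ψ)) = 1 − 0.952 = 0.048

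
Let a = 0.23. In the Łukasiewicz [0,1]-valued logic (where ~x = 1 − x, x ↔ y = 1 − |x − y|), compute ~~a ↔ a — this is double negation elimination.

1.00

~a = 1 − 0.23 = 0.77
~~a = 1 − 0.77 = 0.23
~~a ↔ a = 1 − |0.23 − 0.23| = 1 − 0.00 = 1.00
(As expected: always 1 in Ł∞ since negation is involutive.)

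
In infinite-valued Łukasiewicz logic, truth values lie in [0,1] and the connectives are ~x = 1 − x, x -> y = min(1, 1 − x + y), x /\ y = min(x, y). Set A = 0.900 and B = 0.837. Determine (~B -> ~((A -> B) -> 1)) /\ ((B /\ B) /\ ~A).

0.100

~B = 1 − 0.837 = 0.163
A -> B = min(1, 1 − 0.900 + 0.837) = min(1, 0.937) = 0.937
(A -> B) -> 1 = min(1, 1 − 0.937 + 1.000) = min(1, 1.063) = 1.000
~((A -> B) -> 1) = 1 − 1.000 = 0.000
~B -> ~((A -> B) -> 1) = min(1, 1 − 0.163 + 0.000) = min(1, 0.837) = 0.837
B /\ B = min(0.837, 0.837) = 0.837
~A = 1 − 0.900 = 0.100
(B /\ B) /\ ~A = min(0.837, 0.100) = 0.100
(~B -> ~((A -> B) -> 1)) /\ ((B /\ B) /\ ~A) = min(0.837, 0.100) = 0.100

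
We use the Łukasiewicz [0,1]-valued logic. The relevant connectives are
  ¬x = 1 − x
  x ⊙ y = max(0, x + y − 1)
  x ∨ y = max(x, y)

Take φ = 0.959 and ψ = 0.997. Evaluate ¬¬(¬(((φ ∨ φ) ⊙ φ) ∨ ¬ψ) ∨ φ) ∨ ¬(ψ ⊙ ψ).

0.959

φ ∨ φ = max(0.959, 0.959) = 0.959
(φ ∨ φ) ⊙ φ = max(0, 0.959 + 0.959 − 1) = max(0, 0.918) = 0.918
¬ψ = 1 − 0.997 = 0.003
((φ ∨ φ) ⊙ φ) ∨ ¬ψ = max(0.918, 0.003) = 0.918
¬(((φ ∨ φ) ⊙ φ) ∨ ¬ψ) = 1 − 0.918 = 0.082
¬(((φ ∨ φ) ⊙ φ) ∨ ¬ψ) ∨ φ = max(0.082, 0.959) = 0.959
¬(¬(((φ ∨ φ) ⊙ φ) ∨ ¬ψ) ∨ φ) = 1 − 0.959 = 0.041
¬¬(¬(((φ ∨ φ) ⊙ φ) ∨ ¬ψ) ∨ φ) = 1 − 0.041 = 0.959
ψ ⊙ ψ = max(0, 0.997 + 0.997 − 1) = max(0, 0.994) = 0.994
¬(ψ ⊙ ψ) = 1 − 0.994 = 0.006
¬¬(¬(((φ ∨ φ) ⊙ φ) ∨ ¬ψ) ∨ φ) ∨ ¬(ψ ⊙ ψ) = max(0.959, 0.006) = 0.959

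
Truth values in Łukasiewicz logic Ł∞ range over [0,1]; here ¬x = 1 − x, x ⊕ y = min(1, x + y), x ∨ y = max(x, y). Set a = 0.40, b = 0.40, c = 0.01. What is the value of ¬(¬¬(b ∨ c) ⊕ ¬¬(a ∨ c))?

0.20

b ∨ c = max(0.40, 0.01) = 0.40
¬(b ∨ c) = 1 − 0.40 = 0.60
¬¬(b ∨ c) = 1 − 0.60 = 0.40
a ∨ c = max(0.40, 0.01) = 0.40
¬(a ∨ c) = 1 − 0.40 = 0.60
¬¬(a ∨ c) = 1 − 0.60 = 0.40
¬¬(b ∨ c) ⊕ ¬¬(a ∨ c) = min(1, 0.40 + 0.40) = min(1, 0.80) = 0.80
¬(¬¬(b ∨ c) ⊕ ¬¬(a ∨ c)) = 1 − 0.80 = 0.20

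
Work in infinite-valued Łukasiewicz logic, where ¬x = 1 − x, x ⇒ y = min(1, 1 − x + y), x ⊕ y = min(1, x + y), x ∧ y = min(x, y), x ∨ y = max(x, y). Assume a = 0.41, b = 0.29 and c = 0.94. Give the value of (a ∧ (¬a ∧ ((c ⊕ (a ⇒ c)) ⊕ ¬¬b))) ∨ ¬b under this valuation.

¬a = 1 − 0.41 = 0.59
a ⇒ c = min(1, 1 − 0.41 + 0.94) = min(1, 1.53) = 1.00
c ⊕ (a ⇒ c) = min(1, 0.94 + 1.00) = min(1, 1.94) = 1.00
¬b = 1 − 0.29 = 0.71
¬¬b = 1 − 0.71 = 0.29
(c ⊕ (a ⇒ c)) ⊕ ¬¬b = min(1, 1.00 + 0.29) = min(1, 1.29) = 1.00
¬a ∧ ((c ⊕ (a ⇒ c)) ⊕ ¬¬b) = min(0.59, 1.00) = 0.59
a ∧ (¬a ∧ ((c ⊕ (a ⇒ c)) ⊕ ¬¬b)) = min(0.41, 0.59) = 0.41
(a ∧ (¬a ∧ ((c ⊕ (a ⇒ c)) ⊕ ¬¬b))) ∨ ¬b = max(0.41, 0.71) = 0.71

0.71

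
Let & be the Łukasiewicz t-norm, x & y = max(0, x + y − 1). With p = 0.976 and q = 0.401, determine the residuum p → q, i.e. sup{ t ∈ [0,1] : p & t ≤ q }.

The residuum of the Łukasiewicz t-norm gives the supremum: min(1, 1 − 0.976 + 0.401).
1 − 0.976 + 0.401 = 0.425, so t = min(1, 0.425) = 0.425.
Check: 0.976 & 0.425 = max(0, 0.401) = 0.401 ≤ 0.401.

0.425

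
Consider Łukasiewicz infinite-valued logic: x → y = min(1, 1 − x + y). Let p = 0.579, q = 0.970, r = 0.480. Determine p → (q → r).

0.931

q → r = min(1, 1 − 0.970 + 0.480) = min(1, 0.510) = 0.510
p → (q → r) = min(1, 1 − 0.579 + 0.510) = min(1, 0.931) = 0.931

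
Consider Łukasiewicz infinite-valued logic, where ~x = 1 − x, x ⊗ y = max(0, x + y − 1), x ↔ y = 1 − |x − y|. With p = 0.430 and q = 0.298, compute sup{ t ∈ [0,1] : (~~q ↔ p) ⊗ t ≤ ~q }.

0.834

~q = 1 − 0.298 = 0.702
~~q = 1 − 0.702 = 0.298
~~q ↔ p = 1 − |0.298 − 0.430| = 1 − 0.132 = 0.868
So the left factor is ~~q ↔ p = 0.868.
So the right-hand bound is ~q = 0.702.
The residuum of the Łukasiewicz t-norm gives the supremum: min(1, 1 − 0.868 + 0.702).
1 − 0.868 + 0.702 = 0.834, so t = min(1, 0.834) = 0.834.
Check: 0.868 ⊗ 0.834 = max(0, 0.702) = 0.702 ≤ 0.702.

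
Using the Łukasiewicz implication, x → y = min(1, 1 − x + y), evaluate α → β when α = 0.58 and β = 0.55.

0.97

α → β = min(1, 1 − 0.58 + 0.55) = min(1, 0.97) = 0.97
For comparison, the Gödel implication (1 if x ≤ y else y) would give 0.55.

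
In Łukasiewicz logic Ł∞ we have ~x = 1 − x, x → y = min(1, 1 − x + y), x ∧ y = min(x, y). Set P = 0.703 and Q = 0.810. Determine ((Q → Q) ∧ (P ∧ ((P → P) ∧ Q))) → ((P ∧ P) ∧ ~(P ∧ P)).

0.594

Q → Q = min(1, 1 − 0.810 + 0.810) = min(1, 1.000) = 1.000
P → P = min(1, 1 − 0.703 + 0.703) = min(1, 1.000) = 1.000
(P → P) ∧ Q = min(1.000, 0.810) = 0.810
P ∧ ((P → P) ∧ Q) = min(0.703, 0.810) = 0.703
(Q → Q) ∧ (P ∧ ((P → P) ∧ Q)) = min(1.000, 0.703) = 0.703
P ∧ P = min(0.703, 0.703) = 0.703
~(P ∧ P) = 1 − 0.703 = 0.297
(P ∧ P) ∧ ~(P ∧ P) = min(0.703, 0.297) = 0.297
((Q → Q) ∧ (P ∧ ((P → P) ∧ Q))) → ((P ∧ P) ∧ ~(P ∧ P)) = min(1, 1 − 0.703 + 0.297) = min(1, 0.594) = 0.594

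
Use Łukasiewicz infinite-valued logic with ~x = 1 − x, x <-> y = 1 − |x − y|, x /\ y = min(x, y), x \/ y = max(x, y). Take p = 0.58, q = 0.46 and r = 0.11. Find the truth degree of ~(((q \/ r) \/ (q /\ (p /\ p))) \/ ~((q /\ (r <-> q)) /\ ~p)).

0.42

q \/ r = max(0.46, 0.11) = 0.46
p /\ p = min(0.58, 0.58) = 0.58
q /\ (p /\ p) = min(0.46, 0.58) = 0.46
(q \/ r) \/ (q /\ (p /\ p)) = max(0.46, 0.46) = 0.46
r <-> q = 1 − |0.11 − 0.46| = 1 − 0.35 = 0.65
q /\ (r <-> q) = min(0.46, 0.65) = 0.46
~p = 1 − 0.58 = 0.42
(q /\ (r <-> q)) /\ ~p = min(0.46, 0.42) = 0.42
~((q /\ (r <-> q)) /\ ~p) = 1 − 0.42 = 0.58
((q \/ r) \/ (q /\ (p /\ p))) \/ ~((q /\ (r <-> q)) /\ ~p) = max(0.46, 0.58) = 0.58
~(((q \/ r) \/ (q /\ (p /\ p))) \/ ~((q /\ (r <-> q)) /\ ~p)) = 1 − 0.58 = 0.42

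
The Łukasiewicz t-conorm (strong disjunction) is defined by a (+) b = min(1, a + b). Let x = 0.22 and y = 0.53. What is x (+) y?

x (+) y = min(1, 0.22 + 0.53) = min(1, 0.75) = 0.75
For comparison, the Gödel t-conorm max(a, b) would give 0.53.

0.75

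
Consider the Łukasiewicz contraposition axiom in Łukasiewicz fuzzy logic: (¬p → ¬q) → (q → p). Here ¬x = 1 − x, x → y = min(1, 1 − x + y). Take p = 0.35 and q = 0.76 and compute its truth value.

1.00

¬p = 1 − 0.35 = 0.65
¬q = 1 − 0.76 = 0.24
¬p → ¬q = min(1, 1 − 0.65 + 0.24) = min(1, 0.59) = 0.59
q → p = min(1, 1 − 0.76 + 0.35) = min(1, 0.59) = 0.59
(¬p → ¬q) → (q → p) = min(1, 1 − 0.59 + 0.59) = min(1, 1.00) = 1.00
(As expected: an axiom of Ł∞, always 1.)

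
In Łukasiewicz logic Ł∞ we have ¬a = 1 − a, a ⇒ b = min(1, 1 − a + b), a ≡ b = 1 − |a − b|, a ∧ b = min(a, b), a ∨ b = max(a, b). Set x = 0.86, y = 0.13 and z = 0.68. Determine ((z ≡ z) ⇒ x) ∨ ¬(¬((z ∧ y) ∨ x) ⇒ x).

z ≡ z = 1 − |0.68 − 0.68| = 1 − 0.00 = 1.00
(z ≡ z) ⇒ x = min(1, 1 − 1.00 + 0.86) = min(1, 0.86) = 0.86
z ∧ y = min(0.68, 0.13) = 0.13
(z ∧ y) ∨ x = max(0.13, 0.86) = 0.86
¬((z ∧ y) ∨ x) = 1 − 0.86 = 0.14
¬((z ∧ y) ∨ x) ⇒ x = min(1, 1 − 0.14 + 0.86) = min(1, 1.72) = 1.00
¬(¬((z ∧ y) ∨ x) ⇒ x) = 1 − 1.00 = 0.00
((z ≡ z) ⇒ x) ∨ ¬(¬((z ∧ y) ∨ x) ⇒ x) = max(0.86, 0.00) = 0.86

0.86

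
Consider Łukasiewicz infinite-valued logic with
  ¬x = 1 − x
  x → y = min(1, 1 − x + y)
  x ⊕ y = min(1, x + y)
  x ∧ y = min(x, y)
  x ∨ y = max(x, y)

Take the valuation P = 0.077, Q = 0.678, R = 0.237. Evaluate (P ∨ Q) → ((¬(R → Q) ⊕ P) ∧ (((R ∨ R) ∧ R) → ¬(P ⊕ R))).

0.399

P ∨ Q = max(0.077, 0.678) = 0.678
R → Q = min(1, 1 − 0.237 + 0.678) = min(1, 1.441) = 1.000
¬(R → Q) = 1 − 1.000 = 0.000
¬(R → Q) ⊕ P = min(1, 0.000 + 0.077) = min(1, 0.077) = 0.077
R ∨ R = max(0.237, 0.237) = 0.237
(R ∨ R) ∧ R = min(0.237, 0.237) = 0.237
P ⊕ R = min(1, 0.077 + 0.237) = min(1, 0.314) = 0.314
¬(P ⊕ R) = 1 − 0.314 = 0.686
((R ∨ R) ∧ R) → ¬(P ⊕ R) = min(1, 1 − 0.237 + 0.686) = min(1, 1.449) = 1.000
(¬(R → Q) ⊕ P) ∧ (((R ∨ R) ∧ R) → ¬(P ⊕ R)) = min(0.077, 1.000) = 0.077
(P ∨ Q) → ((¬(R → Q) ⊕ P) ∧ (((R ∨ R) ∧ R) → ¬(P ⊕ R))) = min(1, 1 − 0.678 + 0.077) = min(1, 0.399) = 0.399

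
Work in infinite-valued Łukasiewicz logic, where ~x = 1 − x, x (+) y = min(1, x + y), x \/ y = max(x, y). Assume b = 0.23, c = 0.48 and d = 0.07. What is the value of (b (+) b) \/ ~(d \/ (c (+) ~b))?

0.46

b (+) b = min(1, 0.23 + 0.23) = min(1, 0.46) = 0.46
~b = 1 − 0.23 = 0.77
c (+) ~b = min(1, 0.48 + 0.77) = min(1, 1.25) = 1.00
d \/ (c (+) ~b) = max(0.07, 1.00) = 1.00
~(d \/ (c (+) ~b)) = 1 − 1.00 = 0.00
(b (+) b) \/ ~(d \/ (c (+) ~b)) = max(0.46, 0.00) = 0.46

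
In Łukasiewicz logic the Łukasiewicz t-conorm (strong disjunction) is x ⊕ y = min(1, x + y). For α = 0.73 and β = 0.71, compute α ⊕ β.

1.00

α ⊕ β = min(1, 0.73 + 0.71) = min(1, 1.44) = 1.00
For comparison, the Gödel t-conorm max(x, y) would give 0.73.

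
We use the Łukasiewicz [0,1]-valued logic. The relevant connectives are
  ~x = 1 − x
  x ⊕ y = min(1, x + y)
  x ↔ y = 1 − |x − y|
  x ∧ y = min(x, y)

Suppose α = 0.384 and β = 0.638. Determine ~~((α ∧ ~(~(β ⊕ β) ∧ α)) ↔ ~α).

0.768

β ⊕ β = min(1, 0.638 + 0.638) = min(1, 1.276) = 1.000
~(β ⊕ β) = 1 − 1.000 = 0.000
~(β ⊕ β) ∧ α = min(0.000, 0.384) = 0.000
~(~(β ⊕ β) ∧ α) = 1 − 0.000 = 1.000
α ∧ ~(~(β ⊕ β) ∧ α) = min(0.384, 1.000) = 0.384
~α = 1 − 0.384 = 0.616
(α ∧ ~(~(β ⊕ β) ∧ α)) ↔ ~α = 1 − |0.384 − 0.616| = 1 − 0.232 = 0.768
~((α ∧ ~(~(β ⊕ β) ∧ α)) ↔ ~α) = 1 − 0.768 = 0.232
~~((α ∧ ~(~(β ⊕ β) ∧ α)) ↔ ~α) = 1 − 0.232 = 0.768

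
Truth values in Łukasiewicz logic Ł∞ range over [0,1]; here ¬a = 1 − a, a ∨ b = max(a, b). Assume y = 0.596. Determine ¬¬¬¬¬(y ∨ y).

0.404

y ∨ y = max(0.596, 0.596) = 0.596
¬(y ∨ y) = 1 − 0.596 = 0.404
¬¬(y ∨ y) = 1 − 0.404 = 0.596
¬¬¬(y ∨ y) = 1 − 0.596 = 0.404
¬¬¬¬(y ∨ y) = 1 − 0.404 = 0.596
¬¬¬¬¬(y ∨ y) = 1 − 0.596 = 0.404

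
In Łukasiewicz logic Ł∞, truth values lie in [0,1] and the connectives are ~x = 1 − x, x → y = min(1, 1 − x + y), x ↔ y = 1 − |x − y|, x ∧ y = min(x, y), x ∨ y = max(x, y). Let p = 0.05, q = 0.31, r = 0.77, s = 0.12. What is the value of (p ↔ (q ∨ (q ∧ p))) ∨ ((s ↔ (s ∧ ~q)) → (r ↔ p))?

0.74

q ∧ p = min(0.31, 0.05) = 0.05
q ∨ (q ∧ p) = max(0.31, 0.05) = 0.31
p ↔ (q ∨ (q ∧ p)) = 1 − |0.05 − 0.31| = 1 − 0.26 = 0.74
~q = 1 − 0.31 = 0.69
s ∧ ~q = min(0.12, 0.69) = 0.12
s ↔ (s ∧ ~q) = 1 − |0.12 − 0.12| = 1 − 0.00 = 1.00
r ↔ p = 1 − |0.77 − 0.05| = 1 − 0.72 = 0.28
(s ↔ (s ∧ ~q)) → (r ↔ p) = min(1, 1 − 1.00 + 0.28) = min(1, 0.28) = 0.28
(p ↔ (q ∨ (q ∧ p))) ∨ ((s ↔ (s ∧ ~q)) → (r ↔ p)) = max(0.74, 0.28) = 0.74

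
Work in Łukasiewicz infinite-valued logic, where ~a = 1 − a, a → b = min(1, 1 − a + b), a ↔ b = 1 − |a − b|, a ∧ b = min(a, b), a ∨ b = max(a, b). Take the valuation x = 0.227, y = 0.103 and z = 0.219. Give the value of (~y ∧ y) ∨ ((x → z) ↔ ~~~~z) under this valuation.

~y = 1 − 0.103 = 0.897
~y ∧ y = min(0.897, 0.103) = 0.103
x → z = min(1, 1 − 0.227 + 0.219) = min(1, 0.992) = 0.992
~z = 1 − 0.219 = 0.781
~~z = 1 − 0.781 = 0.219
~~~z = 1 − 0.219 = 0.781
~~~~z = 1 − 0.781 = 0.219
(x → z) ↔ ~~~~z = 1 − |0.992 − 0.219| = 1 − 0.773 = 0.227
(~y ∧ y) ∨ ((x → z) ↔ ~~~~z) = max(0.103, 0.227) = 0.227

0.227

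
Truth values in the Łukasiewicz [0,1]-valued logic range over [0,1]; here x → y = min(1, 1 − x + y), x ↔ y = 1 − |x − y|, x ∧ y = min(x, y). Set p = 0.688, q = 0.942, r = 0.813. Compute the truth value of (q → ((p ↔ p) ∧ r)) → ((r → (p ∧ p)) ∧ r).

0.942

p ↔ p = 1 − |0.688 − 0.688| = 1 − 0.000 = 1.000
(p ↔ p) ∧ r = min(1.000, 0.813) = 0.813
q → ((p ↔ p) ∧ r) = min(1, 1 − 0.942 + 0.813) = min(1, 0.871) = 0.871
p ∧ p = min(0.688, 0.688) = 0.688
r → (p ∧ p) = min(1, 1 − 0.813 + 0.688) = min(1, 0.875) = 0.875
(r → (p ∧ p)) ∧ r = min(0.875, 0.813) = 0.813
(q → ((p ↔ p) ∧ r)) → ((r → (p ∧ p)) ∧ r) = min(1, 1 − 0.871 + 0.813) = min(1, 0.942) = 0.942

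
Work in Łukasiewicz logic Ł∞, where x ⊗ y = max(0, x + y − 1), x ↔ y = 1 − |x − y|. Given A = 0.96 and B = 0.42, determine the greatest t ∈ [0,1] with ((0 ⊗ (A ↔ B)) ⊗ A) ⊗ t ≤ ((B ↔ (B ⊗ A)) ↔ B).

A ↔ B = 1 − |0.96 − 0.42| = 1 − 0.54 = 0.46
0 ⊗ (A ↔ B) = max(0, 0.00 + 0.46 − 1) = max(0, -0.54) = 0.00
(0 ⊗ (A ↔ B)) ⊗ A = max(0, 0.00 + 0.96 − 1) = max(0, -0.04) = 0.00
So the left factor is (0 ⊗ (A ↔ B)) ⊗ A = 0.00.
B ⊗ A = max(0, 0.42 + 0.96 − 1) = max(0, 0.38) = 0.38
B ↔ (B ⊗ A) = 1 − |0.42 − 0.38| = 1 − 0.04 = 0.96
(B ↔ (B ⊗ A)) ↔ B = 1 − |0.96 − 0.42| = 1 − 0.54 = 0.46
So the right-hand bound is (B ↔ (B ⊗ A)) ↔ B = 0.46.
The residuum of the Łukasiewicz t-norm gives the supremum: min(1, 1 − 0.00 + 0.46).
1 − 0.00 + 0.46 = 1.46, so t = min(1, 1.46) = 1.00.
Check: 0.00 ⊗ 1.00 = max(0, 0.00) = 0.00 ≤ 0.46.

1.00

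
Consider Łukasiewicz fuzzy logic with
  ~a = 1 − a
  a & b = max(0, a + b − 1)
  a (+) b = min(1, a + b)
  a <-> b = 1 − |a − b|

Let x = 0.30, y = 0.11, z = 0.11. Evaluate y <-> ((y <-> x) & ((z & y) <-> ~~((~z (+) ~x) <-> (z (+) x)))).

y <-> x = 1 − |0.11 − 0.30| = 1 − 0.19 = 0.81
z & y = max(0, 0.11 + 0.11 − 1) = max(0, -0.78) = 0.00
~z = 1 − 0.11 = 0.89
~x = 1 − 0.30 = 0.70
~z (+) ~x = min(1, 0.89 + 0.70) = min(1, 1.59) = 1.00
z (+) x = min(1, 0.11 + 0.30) = min(1, 0.41) = 0.41
(~z (+) ~x) <-> (z (+) x) = 1 − |1.00 − 0.41| = 1 − 0.59 = 0.41
~((~z (+) ~x) <-> (z (+) x)) = 1 − 0.41 = 0.59
~~((~z (+) ~x) <-> (z (+) x)) = 1 − 0.59 = 0.41
(z & y) <-> ~~((~z (+) ~x) <-> (z (+) x)) = 1 − |0.00 − 0.41| = 1 − 0.41 = 0.59
(y <-> x) & ((z & y) <-> ~~((~z (+) ~x) <-> (z (+) x))) = max(0, 0.81 + 0.59 − 1) = max(0, 0.40) = 0.40
y <-> ((y <-> x) & ((z & y) <-> ~~((~z (+) ~x) <-> (z (+) x)))) = 1 − |0.11 − 0.40| = 1 − 0.29 = 0.71

0.71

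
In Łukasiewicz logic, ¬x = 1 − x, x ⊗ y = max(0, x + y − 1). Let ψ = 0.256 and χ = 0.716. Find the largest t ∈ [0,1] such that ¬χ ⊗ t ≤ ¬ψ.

¬χ = 1 − 0.716 = 0.284
So the left factor is ¬χ = 0.284.
¬ψ = 1 − 0.256 = 0.744
So the right-hand bound is ¬ψ = 0.744.
The residuum of the Łukasiewicz t-norm gives the supremum: min(1, 1 − 0.284 + 0.744).
1 − 0.284 + 0.744 = 1.460, so t = min(1, 1.460) = 1.000.
Check: 0.284 ⊗ 1.000 = max(0, 0.284) = 0.284 ≤ 0.744.

1.000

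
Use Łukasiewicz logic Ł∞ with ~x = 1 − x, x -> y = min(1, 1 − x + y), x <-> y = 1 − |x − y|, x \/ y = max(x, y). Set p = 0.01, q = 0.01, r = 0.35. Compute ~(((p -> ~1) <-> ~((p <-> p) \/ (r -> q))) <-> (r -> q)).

~1 = 1 − 1.00 = 0.00
p -> ~1 = min(1, 1 − 0.01 + 0.00) = min(1, 0.99) = 0.99
p <-> p = 1 − |0.01 − 0.01| = 1 − 0.00 = 1.00
r -> q = min(1, 1 − 0.35 + 0.01) = min(1, 0.66) = 0.66
(p <-> p) \/ (r -> q) = max(1.00, 0.66) = 1.00
~((p <-> p) \/ (r -> q)) = 1 − 1.00 = 0.00
(p -> ~1) <-> ~((p <-> p) \/ (r -> q)) = 1 − |0.99 − 0.00| = 1 − 0.99 = 0.01
((p -> ~1) <-> ~((p <-> p) \/ (r -> q))) <-> (r -> q) = 1 − |0.01 − 0.66| = 1 − 0.65 = 0.35
~(((p -> ~1) <-> ~((p <-> p) \/ (r -> q))) <-> (r -> q)) = 1 − 0.35 = 0.65

0.65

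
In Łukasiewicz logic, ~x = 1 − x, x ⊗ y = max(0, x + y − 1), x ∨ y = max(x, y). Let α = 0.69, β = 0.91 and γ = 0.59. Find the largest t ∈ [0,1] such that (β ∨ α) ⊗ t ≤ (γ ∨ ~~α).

0.78

β ∨ α = max(0.91, 0.69) = 0.91
So the left factor is β ∨ α = 0.91.
~α = 1 − 0.69 = 0.31
~~α = 1 − 0.31 = 0.69
γ ∨ ~~α = max(0.59, 0.69) = 0.69
So the right-hand bound is γ ∨ ~~α = 0.69.
The residuum of the Łukasiewicz t-norm gives the supremum: min(1, 1 − 0.91 + 0.69).
1 − 0.91 + 0.69 = 0.78, so t = min(1, 0.78) = 0.78.
Check: 0.91 ⊗ 0.78 = max(0, 0.69) = 0.69 ≤ 0.69.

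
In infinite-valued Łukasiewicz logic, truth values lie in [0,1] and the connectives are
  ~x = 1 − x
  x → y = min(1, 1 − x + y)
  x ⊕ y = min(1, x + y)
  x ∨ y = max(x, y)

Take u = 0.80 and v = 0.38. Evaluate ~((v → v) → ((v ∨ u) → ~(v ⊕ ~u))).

0.38

v → v = min(1, 1 − 0.38 + 0.38) = min(1, 1.00) = 1.00
v ∨ u = max(0.38, 0.80) = 0.80
~u = 1 − 0.80 = 0.20
v ⊕ ~u = min(1, 0.38 + 0.20) = min(1, 0.58) = 0.58
~(v ⊕ ~u) = 1 − 0.58 = 0.42
(v ∨ u) → ~(v ⊕ ~u) = min(1, 1 − 0.80 + 0.42) = min(1, 0.62) = 0.62
(v → v) → ((v ∨ u) → ~(v ⊕ ~u)) = min(1, 1 − 1.00 + 0.62) = min(1, 0.62) = 0.62
~((v → v) → ((v ∨ u) → ~(v ⊕ ~u))) = 1 − 0.62 = 0.38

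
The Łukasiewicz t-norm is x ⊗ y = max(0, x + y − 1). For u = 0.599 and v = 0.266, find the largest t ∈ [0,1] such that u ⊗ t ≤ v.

0.667

The residuum of the Łukasiewicz t-norm gives the supremum: min(1, 1 − 0.599 + 0.266).
1 − 0.599 + 0.266 = 0.667, so t = min(1, 0.667) = 0.667.
Check: 0.599 ⊗ 0.667 = max(0, 0.266) = 0.266 ≤ 0.266.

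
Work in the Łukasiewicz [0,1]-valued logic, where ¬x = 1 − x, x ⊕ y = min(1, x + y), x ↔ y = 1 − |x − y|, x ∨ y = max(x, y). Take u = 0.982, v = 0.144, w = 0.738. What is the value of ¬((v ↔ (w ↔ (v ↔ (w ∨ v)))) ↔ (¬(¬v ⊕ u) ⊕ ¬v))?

0.380

w ∨ v = max(0.738, 0.144) = 0.738
v ↔ (w ∨ v) = 1 − |0.144 − 0.738| = 1 − 0.594 = 0.406
w ↔ (v ↔ (w ∨ v)) = 1 − |0.738 − 0.406| = 1 − 0.332 = 0.668
v ↔ (w ↔ (v ↔ (w ∨ v))) = 1 − |0.144 − 0.668| = 1 − 0.524 = 0.476
¬v = 1 − 0.144 = 0.856
¬v ⊕ u = min(1, 0.856 + 0.982) = min(1, 1.838) = 1.000
¬(¬v ⊕ u) = 1 − 1.000 = 0.000
¬(¬v ⊕ u) ⊕ ¬v = min(1, 0.000 + 0.856) = min(1, 0.856) = 0.856
(v ↔ (w ↔ (v ↔ (w ∨ v)))) ↔ (¬(¬v ⊕ u) ⊕ ¬v) = 1 − |0.476 − 0.856| = 1 − 0.380 = 0.620
¬((v ↔ (w ↔ (v ↔ (w ∨ v)))) ↔ (¬(¬v ⊕ u) ⊕ ¬v)) = 1 − 0.620 = 0.380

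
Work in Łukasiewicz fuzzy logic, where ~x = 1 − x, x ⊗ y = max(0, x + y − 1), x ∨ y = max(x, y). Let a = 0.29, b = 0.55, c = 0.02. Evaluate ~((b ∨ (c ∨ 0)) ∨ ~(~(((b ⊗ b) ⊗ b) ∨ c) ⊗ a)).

0.27

c ∨ 0 = max(0.02, 0.00) = 0.02
b ∨ (c ∨ 0) = max(0.55, 0.02) = 0.55
b ⊗ b = max(0, 0.55 + 0.55 − 1) = max(0, 0.10) = 0.10
(b ⊗ b) ⊗ b = max(0, 0.10 + 0.55 − 1) = max(0, -0.35) = 0.00
((b ⊗ b) ⊗ b) ∨ c = max(0.00, 0.02) = 0.02
~(((b ⊗ b) ⊗ b) ∨ c) = 1 − 0.02 = 0.98
~(((b ⊗ b) ⊗ b) ∨ c) ⊗ a = max(0, 0.98 + 0.29 − 1) = max(0, 0.27) = 0.27
~(~(((b ⊗ b) ⊗ b) ∨ c) ⊗ a) = 1 − 0.27 = 0.73
(b ∨ (c ∨ 0)) ∨ ~(~(((b ⊗ b) ⊗ b) ∨ c) ⊗ a) = max(0.55, 0.73) = 0.73
~((b ∨ (c ∨ 0)) ∨ ~(~(((b ⊗ b) ⊗ b) ∨ c) ⊗ a)) = 1 − 0.73 = 0.27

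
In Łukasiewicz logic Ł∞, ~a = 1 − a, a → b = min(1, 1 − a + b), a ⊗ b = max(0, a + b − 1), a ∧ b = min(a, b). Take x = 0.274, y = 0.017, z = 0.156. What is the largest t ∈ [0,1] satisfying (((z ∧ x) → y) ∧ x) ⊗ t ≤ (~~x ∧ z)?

z ∧ x = min(0.156, 0.274) = 0.156
(z ∧ x) → y = min(1, 1 − 0.156 + 0.017) = min(1, 0.861) = 0.861
((z ∧ x) → y) ∧ x = min(0.861, 0.274) = 0.274
So the left factor is ((z ∧ x) → y) ∧ x = 0.274.
~x = 1 − 0.274 = 0.726
~~x = 1 − 0.726 = 0.274
~~x ∧ z = min(0.274, 0.156) = 0.156
So the right-hand bound is ~~x ∧ z = 0.156.
The residuum of the Łukasiewicz t-norm gives the supremum: min(1, 1 − 0.274 + 0.156).
1 − 0.274 + 0.156 = 0.882, so t = min(1, 0.882) = 0.882.
Check: 0.274 ⊗ 0.882 = max(0, 0.156) = 0.156 ≤ 0.156.

0.882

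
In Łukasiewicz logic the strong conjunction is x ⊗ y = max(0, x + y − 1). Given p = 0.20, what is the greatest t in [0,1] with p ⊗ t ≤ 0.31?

1.00

The residuum of the Łukasiewicz t-norm gives the supremum: min(1, 1 − 0.20 + 0.31).
1 − 0.20 + 0.31 = 1.11, so t = min(1, 1.11) = 1.00.
Check: 0.20 ⊗ 1.00 = max(0, 0.20) = 0.20 ≤ 0.31.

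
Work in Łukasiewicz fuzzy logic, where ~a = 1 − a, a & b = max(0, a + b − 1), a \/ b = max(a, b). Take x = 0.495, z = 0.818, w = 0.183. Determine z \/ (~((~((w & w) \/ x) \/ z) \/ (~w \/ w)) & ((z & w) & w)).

0.818

w & w = max(0, 0.183 + 0.183 − 1) = max(0, -0.634) = 0.000
(w & w) \/ x = max(0.000, 0.495) = 0.495
~((w & w) \/ x) = 1 − 0.495 = 0.505
~((w & w) \/ x) \/ z = max(0.505, 0.818) = 0.818
~w = 1 − 0.183 = 0.817
~w \/ w = max(0.817, 0.183) = 0.817
(~((w & w) \/ x) \/ z) \/ (~w \/ w) = max(0.818, 0.817) = 0.818
~((~((w & w) \/ x) \/ z) \/ (~w \/ w)) = 1 − 0.818 = 0.182
z & w = max(0, 0.818 + 0.183 − 1) = max(0, 0.001) = 0.001
(z & w) & w = max(0, 0.001 + 0.183 − 1) = max(0, -0.816) = 0.000
~((~((w & w) \/ x) \/ z) \/ (~w \/ w)) & ((z & w) & w) = max(0, 0.182 + 0.000 − 1) = max(0, -0.818) = 0.000
z \/ (~((~((w & w) \/ x) \/ z) \/ (~w \/ w)) & ((z & w) & w)) = max(0.818, 0.000) = 0.818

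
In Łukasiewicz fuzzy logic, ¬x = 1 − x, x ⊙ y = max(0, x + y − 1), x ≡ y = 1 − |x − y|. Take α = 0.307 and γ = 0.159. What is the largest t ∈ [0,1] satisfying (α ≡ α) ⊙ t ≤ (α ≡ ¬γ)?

0.466

α ≡ α = 1 − |0.307 − 0.307| = 1 − 0.000 = 1.000
So the left factor is α ≡ α = 1.000.
¬γ = 1 − 0.159 = 0.841
α ≡ ¬γ = 1 − |0.307 − 0.841| = 1 − 0.534 = 0.466
So the right-hand bound is α ≡ ¬γ = 0.466.
The residuum of the Łukasiewicz t-norm gives the supremum: min(1, 1 − 1.000 + 0.466).
1 − 1.000 + 0.466 = 0.466, so t = min(1, 0.466) = 0.466.
Check: 1.000 ⊙ 0.466 = max(0, 0.466) = 0.466 ≤ 0.466.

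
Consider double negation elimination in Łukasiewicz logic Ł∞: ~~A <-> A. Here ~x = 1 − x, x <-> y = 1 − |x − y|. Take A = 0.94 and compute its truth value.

1.00

~A = 1 − 0.94 = 0.06
~~A = 1 − 0.06 = 0.94
~~A <-> A = 1 − |0.94 − 0.94| = 1 − 0.00 = 1.00
(As expected: always 1 in Ł∞ since negation is involutive.)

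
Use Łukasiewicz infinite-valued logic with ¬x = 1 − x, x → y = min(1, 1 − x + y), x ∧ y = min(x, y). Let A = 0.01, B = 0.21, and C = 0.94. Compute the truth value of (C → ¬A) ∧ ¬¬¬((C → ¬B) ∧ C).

0.15

¬A = 1 − 0.01 = 0.99
C → ¬A = min(1, 1 − 0.94 + 0.99) = min(1, 1.05) = 1.00
¬B = 1 − 0.21 = 0.79
C → ¬B = min(1, 1 − 0.94 + 0.79) = min(1, 0.85) = 0.85
(C → ¬B) ∧ C = min(0.85, 0.94) = 0.85
¬((C → ¬B) ∧ C) = 1 − 0.85 = 0.15
¬¬((C → ¬B) ∧ C) = 1 − 0.15 = 0.85
¬¬¬((C → ¬B) ∧ C) = 1 − 0.85 = 0.15
(C → ¬A) ∧ ¬¬¬((C → ¬B) ∧ C) = min(1.00, 0.15) = 0.15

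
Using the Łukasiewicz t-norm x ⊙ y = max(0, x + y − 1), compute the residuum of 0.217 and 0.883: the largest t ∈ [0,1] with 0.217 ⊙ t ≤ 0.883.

The residuum of the Łukasiewicz t-norm gives the supremum: min(1, 1 − 0.217 + 0.883).
1 − 0.217 + 0.883 = 1.666, so t = min(1, 1.666) = 1.000.
Check: 0.217 ⊙ 1.000 = max(0, 0.217) = 0.217 ≤ 0.883.

1.000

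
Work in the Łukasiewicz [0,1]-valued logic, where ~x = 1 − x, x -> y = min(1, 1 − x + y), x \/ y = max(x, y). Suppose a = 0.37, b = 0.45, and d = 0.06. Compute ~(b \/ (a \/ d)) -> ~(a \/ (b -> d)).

0.84

a \/ d = max(0.37, 0.06) = 0.37
b \/ (a \/ d) = max(0.45, 0.37) = 0.45
~(b \/ (a \/ d)) = 1 − 0.45 = 0.55
b -> d = min(1, 1 − 0.45 + 0.06) = min(1, 0.61) = 0.61
a \/ (b -> d) = max(0.37, 0.61) = 0.61
~(a \/ (b -> d)) = 1 − 0.61 = 0.39
~(b \/ (a \/ d)) -> ~(a \/ (b -> d)) = min(1, 1 − 0.55 + 0.39) = min(1, 0.84) = 0.84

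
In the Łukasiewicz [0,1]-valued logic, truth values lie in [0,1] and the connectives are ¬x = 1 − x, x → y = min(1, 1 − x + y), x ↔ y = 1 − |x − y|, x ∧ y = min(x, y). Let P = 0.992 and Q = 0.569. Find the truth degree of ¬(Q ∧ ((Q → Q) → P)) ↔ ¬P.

0.577

Q → Q = min(1, 1 − 0.569 + 0.569) = min(1, 1.000) = 1.000
(Q → Q) → P = min(1, 1 − 1.000 + 0.992) = min(1, 0.992) = 0.992
Q ∧ ((Q → Q) → P) = min(0.569, 0.992) = 0.569
¬(Q ∧ ((Q → Q) → P)) = 1 − 0.569 = 0.431
¬P = 1 − 0.992 = 0.008
¬(Q ∧ ((Q → Q) → P)) ↔ ¬P = 1 − |0.431 − 0.008| = 1 − 0.423 = 0.577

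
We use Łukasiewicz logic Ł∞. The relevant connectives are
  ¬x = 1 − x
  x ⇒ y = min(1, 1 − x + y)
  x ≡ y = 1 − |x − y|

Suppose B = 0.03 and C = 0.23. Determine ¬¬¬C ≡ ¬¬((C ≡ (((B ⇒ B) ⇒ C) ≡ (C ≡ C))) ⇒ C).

0.46

¬C = 1 − 0.23 = 0.77
¬¬C = 1 − 0.77 = 0.23
¬¬¬C = 1 − 0.23 = 0.77
B ⇒ B = min(1, 1 − 0.03 + 0.03) = min(1, 1.00) = 1.00
(B ⇒ B) ⇒ C = min(1, 1 − 1.00 + 0.23) = min(1, 0.23) = 0.23
C ≡ C = 1 − |0.23 − 0.23| = 1 − 0.00 = 1.00
((B ⇒ B) ⇒ C) ≡ (C ≡ C) = 1 − |0.23 − 1.00| = 1 − 0.77 = 0.23
C ≡ (((B ⇒ B) ⇒ C) ≡ (C ≡ C)) = 1 − |0.23 − 0.23| = 1 − 0.00 = 1.00
(C ≡ (((B ⇒ B) ⇒ C) ≡ (C ≡ C))) ⇒ C = min(1, 1 − 1.00 + 0.23) = min(1, 0.23) = 0.23
¬((C ≡ (((B ⇒ B) ⇒ C) ≡ (C ≡ C))) ⇒ C) = 1 − 0.23 = 0.77
¬¬((C ≡ (((B ⇒ B) ⇒ C) ≡ (C ≡ C))) ⇒ C) = 1 − 0.77 = 0.23
¬¬¬C ≡ ¬¬((C ≡ (((B ⇒ B) ⇒ C) ≡ (C ≡ C))) ⇒ C) = 1 − |0.77 − 0.23| = 1 − 0.54 = 0.46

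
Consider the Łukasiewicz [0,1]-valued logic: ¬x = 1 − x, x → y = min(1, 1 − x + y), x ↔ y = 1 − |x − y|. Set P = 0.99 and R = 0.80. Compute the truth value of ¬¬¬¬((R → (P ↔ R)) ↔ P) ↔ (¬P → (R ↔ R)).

0.99

P ↔ R = 1 − |0.99 − 0.80| = 1 − 0.19 = 0.81
R → (P ↔ R) = min(1, 1 − 0.80 + 0.81) = min(1, 1.01) = 1.00
(R → (P ↔ R)) ↔ P = 1 − |1.00 − 0.99| = 1 − 0.01 = 0.99
¬((R → (P ↔ R)) ↔ P) = 1 − 0.99 = 0.01
¬¬((R → (P ↔ R)) ↔ P) = 1 − 0.01 = 0.99
¬¬¬((R → (P ↔ R)) ↔ P) = 1 − 0.99 = 0.01
¬¬¬¬((R → (P ↔ R)) ↔ P) = 1 − 0.01 = 0.99
¬P = 1 − 0.99 = 0.01
R ↔ R = 1 − |0.80 − 0.80| = 1 − 0.00 = 1.00
¬P → (R ↔ R) = min(1, 1 − 0.01 + 1.00) = min(1, 1.99) = 1.00
¬¬¬¬((R → (P ↔ R)) ↔ P) ↔ (¬P → (R ↔ R)) = 1 − |0.99 − 1.00| = 1 − 0.01 = 0.99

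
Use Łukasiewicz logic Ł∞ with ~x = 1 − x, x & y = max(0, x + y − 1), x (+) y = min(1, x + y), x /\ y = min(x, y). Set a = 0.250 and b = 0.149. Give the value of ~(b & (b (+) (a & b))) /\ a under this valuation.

a & b = max(0, 0.250 + 0.149 − 1) = max(0, -0.601) = 0.000
b (+) (a & b) = min(1, 0.149 + 0.000) = min(1, 0.149) = 0.149
b & (b (+) (a & b)) = max(0, 0.149 + 0.149 − 1) = max(0, -0.702) = 0.000
~(b & (b (+) (a & b))) = 1 − 0.000 = 1.000
~(b & (b (+) (a & b))) /\ a = min(1.000, 0.250) = 0.250

0.250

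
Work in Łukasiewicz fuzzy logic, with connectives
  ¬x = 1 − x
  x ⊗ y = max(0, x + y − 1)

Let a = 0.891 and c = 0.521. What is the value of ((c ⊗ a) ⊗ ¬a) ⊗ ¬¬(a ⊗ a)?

0.000

c ⊗ a = max(0, 0.521 + 0.891 − 1) = max(0, 0.412) = 0.412
¬a = 1 − 0.891 = 0.109
(c ⊗ a) ⊗ ¬a = max(0, 0.412 + 0.109 − 1) = max(0, -0.479) = 0.000
a ⊗ a = max(0, 0.891 + 0.891 − 1) = max(0, 0.782) = 0.782
¬(a ⊗ a) = 1 − 0.782 = 0.218
¬¬(a ⊗ a) = 1 − 0.218 = 0.782
((c ⊗ a) ⊗ ¬a) ⊗ ¬¬(a ⊗ a) = max(0, 0.000 + 0.782 − 1) = max(0, -0.218) = 0.000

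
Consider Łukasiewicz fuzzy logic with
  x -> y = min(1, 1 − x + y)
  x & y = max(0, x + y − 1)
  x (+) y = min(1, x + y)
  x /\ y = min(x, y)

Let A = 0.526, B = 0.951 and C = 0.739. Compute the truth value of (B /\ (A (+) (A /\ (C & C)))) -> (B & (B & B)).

0.902

C & C = max(0, 0.739 + 0.739 − 1) = max(0, 0.478) = 0.478
A /\ (C & C) = min(0.526, 0.478) = 0.478
A (+) (A /\ (C & C)) = min(1, 0.526 + 0.478) = min(1, 1.004) = 1.000
B /\ (A (+) (A /\ (C & C))) = min(0.951, 1.000) = 0.951
B & B = max(0, 0.951 + 0.951 − 1) = max(0, 0.902) = 0.902
B & (B & B) = max(0, 0.951 + 0.902 − 1) = max(0, 0.853) = 0.853
(B /\ (A (+) (A /\ (C & C)))) -> (B & (B & B)) = min(1, 1 − 0.951 + 0.853) = min(1, 0.902) = 0.902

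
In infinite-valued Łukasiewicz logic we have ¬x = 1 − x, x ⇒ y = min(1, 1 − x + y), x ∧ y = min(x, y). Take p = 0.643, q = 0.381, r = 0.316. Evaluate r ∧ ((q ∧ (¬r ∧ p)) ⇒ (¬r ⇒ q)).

¬r = 1 − 0.316 = 0.684
¬r ∧ p = min(0.684, 0.643) = 0.643
q ∧ (¬r ∧ p) = min(0.381, 0.643) = 0.381
¬r ⇒ q = min(1, 1 − 0.684 + 0.381) = min(1, 0.697) = 0.697
(q ∧ (¬r ∧ p)) ⇒ (¬r ⇒ q) = min(1, 1 − 0.381 + 0.697) = min(1, 1.316) = 1.000
r ∧ ((q ∧ (¬r ∧ p)) ⇒ (¬r ⇒ q)) = min(0.316, 1.000) = 0.316

0.316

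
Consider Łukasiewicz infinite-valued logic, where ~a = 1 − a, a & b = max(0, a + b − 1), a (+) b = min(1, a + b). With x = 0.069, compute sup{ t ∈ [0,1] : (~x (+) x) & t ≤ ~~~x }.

0.931

~x = 1 − 0.069 = 0.931
~x (+) x = min(1, 0.931 + 0.069) = min(1, 1.000) = 1.000
So the left factor is ~x (+) x = 1.000.
~~x = 1 − 0.931 = 0.069
~~~x = 1 − 0.069 = 0.931
So the right-hand bound is ~~~x = 0.931.
The residuum of the Łukasiewicz t-norm gives the supremum: min(1, 1 − 1.000 + 0.931).
1 − 1.000 + 0.931 = 0.931, so t = min(1, 0.931) = 0.931.
Check: 1.000 & 0.931 = max(0, 0.931) = 0.931 ≤ 0.931.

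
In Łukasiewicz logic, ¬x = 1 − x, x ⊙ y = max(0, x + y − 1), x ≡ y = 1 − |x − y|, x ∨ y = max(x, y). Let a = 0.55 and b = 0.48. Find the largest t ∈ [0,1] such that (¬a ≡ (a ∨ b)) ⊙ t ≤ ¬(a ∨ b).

¬a = 1 − 0.55 = 0.45
a ∨ b = max(0.55, 0.48) = 0.55
¬a ≡ (a ∨ b) = 1 − |0.45 − 0.55| = 1 − 0.10 = 0.90
So the left factor is ¬a ≡ (a ∨ b) = 0.90.
¬(a ∨ b) = 1 − 0.55 = 0.45
So the right-hand bound is ¬(a ∨ b) = 0.45.
The residuum of the Łukasiewicz t-norm gives the supremum: min(1, 1 − 0.90 + 0.45).
1 − 0.90 + 0.45 = 0.55, so t = min(1, 0.55) = 0.55.
Check: 0.90 ⊙ 0.55 = max(0, 0.45) = 0.45 ≤ 0.45.

0.55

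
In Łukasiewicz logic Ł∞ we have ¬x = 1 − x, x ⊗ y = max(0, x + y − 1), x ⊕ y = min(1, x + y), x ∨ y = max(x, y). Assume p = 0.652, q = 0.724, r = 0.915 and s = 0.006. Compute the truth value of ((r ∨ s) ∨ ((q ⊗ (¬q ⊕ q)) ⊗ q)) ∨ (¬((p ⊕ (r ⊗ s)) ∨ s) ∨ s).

0.915

r ∨ s = max(0.915, 0.006) = 0.915
¬q = 1 − 0.724 = 0.276
¬q ⊕ q = min(1, 0.276 + 0.724) = min(1, 1.000) = 1.000
q ⊗ (¬q ⊕ q) = max(0, 0.724 + 1.000 − 1) = max(0, 0.724) = 0.724
(q ⊗ (¬q ⊕ q)) ⊗ q = max(0, 0.724 + 0.724 − 1) = max(0, 0.448) = 0.448
(r ∨ s) ∨ ((q ⊗ (¬q ⊕ q)) ⊗ q) = max(0.915, 0.448) = 0.915
r ⊗ s = max(0, 0.915 + 0.006 − 1) = max(0, -0.079) = 0.000
p ⊕ (r ⊗ s) = min(1, 0.652 + 0.000) = min(1, 0.652) = 0.652
(p ⊕ (r ⊗ s)) ∨ s = max(0.652, 0.006) = 0.652
¬((p ⊕ (r ⊗ s)) ∨ s) = 1 − 0.652 = 0.348
¬((p ⊕ (r ⊗ s)) ∨ s) ∨ s = max(0.348, 0.006) = 0.348
((r ∨ s) ∨ ((q ⊗ (¬q ⊕ q)) ⊗ q)) ∨ (¬((p ⊕ (r ⊗ s)) ∨ s) ∨ s) = max(0.915, 0.348) = 0.915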